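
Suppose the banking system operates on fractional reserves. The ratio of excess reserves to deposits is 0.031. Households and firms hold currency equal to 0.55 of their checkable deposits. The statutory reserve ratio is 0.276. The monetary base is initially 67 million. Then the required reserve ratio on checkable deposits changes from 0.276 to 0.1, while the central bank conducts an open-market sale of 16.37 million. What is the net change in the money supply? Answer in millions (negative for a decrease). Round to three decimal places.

-5.941 million

Before: m₁ = (1 + 0.55) / (0.276 + 0.031 + 0.55) ≈ 1.808635, MB₁ = 67, so M₁ = 1.808635 × 67 ≈ 121.1785 million.
After: m₂ = (1 + 0.55) / (0.1 + 0.031 + 0.55) ≈ 2.276065, MB₂ = 67 − 16.37 = 50.63, so M₂ = 2.276065 × 50.63 ≈ 115.2372 million.
ΔM = M₂ − M₁ = 115.2372 − 121.1785 = -5.9413 million.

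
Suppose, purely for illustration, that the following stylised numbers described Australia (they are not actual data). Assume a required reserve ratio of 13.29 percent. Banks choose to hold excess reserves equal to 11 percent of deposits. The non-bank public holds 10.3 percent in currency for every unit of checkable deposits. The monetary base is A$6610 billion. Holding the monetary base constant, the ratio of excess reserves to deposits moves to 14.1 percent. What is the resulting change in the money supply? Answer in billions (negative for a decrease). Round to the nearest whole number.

Initially m₁ = (1 + 0.103) / (0.1329 + 0.11 + 0.103) ≈ 3.18878, so M₁ = 3.18878 × 6610 = 21077.8358 billion.
After the change m₂ = (1 + 0.103) / (0.1329 + 0.141 + 0.103) ≈ 2.92651, so M₂ = 2.92651 × 6610 = 19344.2311 billion.
ΔM = M₂ − M₁ = 19344.2311 − 21077.8358 = -1733.6047 billion.

-1734 billion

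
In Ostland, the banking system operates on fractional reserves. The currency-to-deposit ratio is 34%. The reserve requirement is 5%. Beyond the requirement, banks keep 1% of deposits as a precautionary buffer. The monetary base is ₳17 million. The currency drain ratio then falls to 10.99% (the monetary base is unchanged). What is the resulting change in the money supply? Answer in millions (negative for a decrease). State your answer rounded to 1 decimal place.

Initially m₁ = (1 + 0.34) / (0.05 + 0.01 + 0.34) = 3.35, so M₁ = 3.35 × 17 = 56.95 million.
After the change m₂ = (1 + 0.1099) / (0.05 + 0.01 + 0.1099) ≈ 6.5327, so M₂ = 6.5327 × 17 = 111.0559 million.
ΔM = M₂ − M₁ = 111.0559 − 56.95 = 54.1059 million.

₳54.1 million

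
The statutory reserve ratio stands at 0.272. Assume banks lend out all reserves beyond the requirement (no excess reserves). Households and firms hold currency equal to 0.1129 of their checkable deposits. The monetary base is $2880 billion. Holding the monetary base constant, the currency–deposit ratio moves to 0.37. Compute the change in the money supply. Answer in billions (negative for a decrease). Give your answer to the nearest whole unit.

-2181 billion

Initially m₁ = (1 + 0.1129) / (0.272 + 0.1129) ≈ 2.89140, so M₁ = 2.89140 × 2880 = 8327.232 billion.
After the change m₂ = (1 + 0.37) / (0.272 + 0.37) ≈ 2.13396, so M₂ = 2.13396 × 2880 = 6145.8048 billion.
ΔM = M₂ − M₁ = 6145.8048 − 8327.232 = -2181.4272 billion.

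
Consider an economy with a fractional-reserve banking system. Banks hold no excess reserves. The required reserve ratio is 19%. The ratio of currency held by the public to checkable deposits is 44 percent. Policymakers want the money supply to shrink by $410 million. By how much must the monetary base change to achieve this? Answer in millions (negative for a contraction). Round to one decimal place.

The money multiplier is m = (1 + c) / (rr + c) = (1 + 0.44) / (0.19 + 0.44) ≈ 2.28571.
ΔMB = ΔM / m = (−410) / 2.28571 ≈ -179.3753 million.

-179.4 million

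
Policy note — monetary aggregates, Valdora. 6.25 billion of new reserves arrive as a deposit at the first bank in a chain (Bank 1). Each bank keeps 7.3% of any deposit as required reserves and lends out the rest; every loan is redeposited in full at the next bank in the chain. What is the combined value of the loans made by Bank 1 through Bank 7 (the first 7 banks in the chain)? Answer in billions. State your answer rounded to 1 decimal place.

Bank i lends (1 − rr)^i of the original deposit: Bank 1 lends 6.25·0.9270 ≈ 5.7938, Bank 2 lends 6.25·0.9270² ≈ 5.3708, and so on.
Summing a geometric series: total = 6.25·[0.9270·(1 − 0.9270^7) / (1 − 0.9270)] ≈ 32.6795 billion.

32.7 billion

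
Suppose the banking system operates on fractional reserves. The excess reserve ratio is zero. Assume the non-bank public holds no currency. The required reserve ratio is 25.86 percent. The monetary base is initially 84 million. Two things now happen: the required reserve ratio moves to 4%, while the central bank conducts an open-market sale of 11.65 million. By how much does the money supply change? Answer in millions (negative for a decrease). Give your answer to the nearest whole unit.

Before: m₁ = 1 / (0.2586) ≈ 3.8670, MB₁ = 84, so M₁ = 3.8670 × 84 = 324.828 million.
After: m₂ = 1 / (0.04) = 25, MB₂ = 84 − 11.65 = 72.35, so M₂ = 25 × 72.35 = 1808.75 million.
ΔM = M₂ − M₁ = 1808.75 − 324.828 = 1483.922 million.

1484 million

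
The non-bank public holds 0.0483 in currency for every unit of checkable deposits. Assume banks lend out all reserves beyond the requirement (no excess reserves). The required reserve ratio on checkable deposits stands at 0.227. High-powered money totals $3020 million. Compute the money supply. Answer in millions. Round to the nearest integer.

$11500 million

The money multiplier is m = (1 + c) / (rr + c) = (1 + 0.0483) / (0.227 + 0.0483) ≈ 3.80785.
So M = m × MB = 3.80785 × 3020 = 11499.707 million.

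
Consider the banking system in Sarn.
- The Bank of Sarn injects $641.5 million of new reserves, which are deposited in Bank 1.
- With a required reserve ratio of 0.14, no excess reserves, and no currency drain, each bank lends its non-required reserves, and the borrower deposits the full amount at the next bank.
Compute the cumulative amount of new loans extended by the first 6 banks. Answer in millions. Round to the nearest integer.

$2346 million

Bank i lends (1 − rr)^i of the original deposit: Bank 1 lends 641.5·0.8600 = 551.6900, Bank 2 lends 641.5·0.8600² = 474.4534, and so on.
Summing a geometric series: total = 641.5·[0.8600·(1 − 0.8600^6) / (1 − 0.8600)] ≈ 2346.3879 million.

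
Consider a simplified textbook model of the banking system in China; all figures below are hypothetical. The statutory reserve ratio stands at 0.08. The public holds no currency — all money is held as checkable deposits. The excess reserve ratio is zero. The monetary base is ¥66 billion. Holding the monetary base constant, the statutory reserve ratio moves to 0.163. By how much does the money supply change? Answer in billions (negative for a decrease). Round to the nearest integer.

Initially m₁ = 1 / (0.08) = 12.5, so M₁ = 12.5 × 66 = 825 billion.
After the change m₂ = 1 / (0.163) ≈ 6.1350, so M₂ = 6.1350 × 66 = 404.91 billion.
ΔM = M₂ − M₁ = 404.91 − 825 = -420.09 billion.

-420 billion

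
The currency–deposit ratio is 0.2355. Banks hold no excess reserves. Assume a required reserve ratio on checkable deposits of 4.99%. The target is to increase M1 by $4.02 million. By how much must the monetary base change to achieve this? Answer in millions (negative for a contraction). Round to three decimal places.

$0.929 million

The money multiplier is m = (1 + c) / (rr + c) = (1 + 0.2355) / (0.0499 + 0.2355) ≈ 4.32901.
ΔMB = ΔM / m = (+4.02) / 4.32901 ≈ 0.9286 million.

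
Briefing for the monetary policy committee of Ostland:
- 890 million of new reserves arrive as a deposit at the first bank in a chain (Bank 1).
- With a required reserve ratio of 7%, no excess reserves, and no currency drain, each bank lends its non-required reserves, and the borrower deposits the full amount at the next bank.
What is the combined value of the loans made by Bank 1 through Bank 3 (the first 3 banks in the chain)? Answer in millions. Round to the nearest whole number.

2313 million

Bank i lends (1 − rr)^i of the original deposit: Bank 1 lends 890·0.9300 = 827.7000, Bank 2 lends 890·0.9300² = 769.7610, and so on.
Summing a geometric series: total = 890·[0.9300·(1 − 0.9300^3) / (1 − 0.9300)] ≈ 2313.3387 million.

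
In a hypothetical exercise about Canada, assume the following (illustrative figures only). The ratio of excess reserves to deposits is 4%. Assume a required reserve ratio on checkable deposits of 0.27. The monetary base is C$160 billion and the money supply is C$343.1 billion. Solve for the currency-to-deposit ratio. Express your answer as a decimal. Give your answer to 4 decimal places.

Using m = M/MB = 343.1/160 = 2.144375. From m = (1 + c)/(c + rr + e), rearranging gives 1 + c = m·(c + rr + e), so c·(1 − m) = m·(rr + e) − 1.
Hence c = [m·(rr + e) − 1]/(1 − m) = [2.144375 × (0.27 + 0.04) − 1] / (1 − 2.144375) ≈ 0.292949.

0.2929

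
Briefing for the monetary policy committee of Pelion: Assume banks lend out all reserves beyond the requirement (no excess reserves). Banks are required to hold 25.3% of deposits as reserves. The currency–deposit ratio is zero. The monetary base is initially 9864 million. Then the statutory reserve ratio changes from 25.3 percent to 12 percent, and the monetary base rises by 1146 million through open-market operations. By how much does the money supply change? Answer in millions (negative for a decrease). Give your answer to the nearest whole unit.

52762 million

Before: m₁ = 1 / (0.253) ≈ 3.952569, MB₁ = 9864, so M₁ = 3.952569 × 9864 ≈ 38988.1406 million.
After: m₂ = 1 / (0.12) ≈ 8.333333, MB₂ = 9864 + 1146 = 11010, so M₂ = 8.333333 × 11010 ≈ 91749.9963 million.
ΔM = M₂ − M₁ = 91749.9963 − 38988.1406 = 52761.8557 million.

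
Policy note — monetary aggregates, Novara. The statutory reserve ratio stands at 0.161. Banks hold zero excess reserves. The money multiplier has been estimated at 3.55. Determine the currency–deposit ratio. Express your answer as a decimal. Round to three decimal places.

Using m = 3.55. From m = (1 + c)/(c + rr + e), rearranging gives 1 + c = m·(c + rr + e), so c·(1 − m) = m·(rr + e) − 1.
Hence c = [m·(rr + e) − 1]/(1 − m) = [3.55 × (0.161 + 0) − 1] / (1 − 3.55) ≈ 0.168020.

0.168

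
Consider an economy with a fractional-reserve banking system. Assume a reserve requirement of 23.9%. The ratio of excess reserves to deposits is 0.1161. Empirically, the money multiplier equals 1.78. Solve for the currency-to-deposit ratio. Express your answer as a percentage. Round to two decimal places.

47.17%

Using m = 1.78. From m = (1 + c)/(c + rr + e), rearranging gives 1 + c = m·(c + rr + e), so c·(1 − m) = m·(rr + e) − 1.
Hence c = [m·(rr + e) − 1]/(1 − m) = [1.78 × (0.239 + 0.1161) − 1] / (1 − 1.78) ≈ 0.471695.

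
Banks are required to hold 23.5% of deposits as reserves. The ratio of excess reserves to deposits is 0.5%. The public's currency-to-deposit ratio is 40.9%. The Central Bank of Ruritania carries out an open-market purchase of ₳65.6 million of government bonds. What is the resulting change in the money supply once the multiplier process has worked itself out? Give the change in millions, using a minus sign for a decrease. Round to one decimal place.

₳142.4 million

The money multiplier is m = (1 + c) / (rr + e + c) = (1 + 0.409) / (0.235 + 0.005 + 0.409) ≈ 2.1710.
The purchase adds 65.6 million of base, so ΔM = m × ΔMB = 2.1710 × (+65.6) = 142.4176 million.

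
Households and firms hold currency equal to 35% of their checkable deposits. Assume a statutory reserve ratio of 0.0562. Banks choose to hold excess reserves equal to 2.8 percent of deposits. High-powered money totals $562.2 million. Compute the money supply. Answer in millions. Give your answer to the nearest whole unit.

$1748 million

The money multiplier is m = (1 + c) / (rr + e + c) = (1 + 0.35) / (0.0562 + 0.028 + 0.35) ≈ 3.1092.
So M = m × MB = 3.1092 × 562.2 ≈ 1747.9922 million.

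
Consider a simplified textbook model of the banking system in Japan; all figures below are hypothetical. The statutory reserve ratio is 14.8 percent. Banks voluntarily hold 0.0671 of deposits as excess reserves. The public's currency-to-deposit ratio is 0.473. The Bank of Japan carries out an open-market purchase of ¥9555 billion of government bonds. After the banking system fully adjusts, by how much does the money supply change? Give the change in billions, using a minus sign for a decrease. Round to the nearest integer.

The money multiplier is m = (1 + c) / (rr + e + c) = (1 + 0.473) / (0.148 + 0.0671 + 0.473) ≈ 2.14068.
The purchase adds 9555 billion of base, so ΔM = m × ΔMB = 2.14068 × (+9555) = 20454.1974 billion.

¥20454 billion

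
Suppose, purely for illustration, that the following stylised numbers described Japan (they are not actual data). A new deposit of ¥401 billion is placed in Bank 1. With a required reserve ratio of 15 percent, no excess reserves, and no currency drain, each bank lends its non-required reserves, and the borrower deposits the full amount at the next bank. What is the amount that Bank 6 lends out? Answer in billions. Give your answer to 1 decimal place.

Each bank lends a fraction (1 − rr) = 0.8500 of the deposit it receives, so Bank 6 receives 401·0.8500^5 and lends 401·0.8500^6 ≈ 151.2370 billion.

¥151.2 billion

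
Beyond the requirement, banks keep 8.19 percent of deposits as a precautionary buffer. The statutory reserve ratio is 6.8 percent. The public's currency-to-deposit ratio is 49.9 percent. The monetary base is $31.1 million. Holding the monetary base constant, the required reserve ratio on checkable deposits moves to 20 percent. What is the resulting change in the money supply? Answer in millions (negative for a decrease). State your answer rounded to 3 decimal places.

-12.144 million

Initially m₁ = (1 + 0.499) / (0.068 + 0.0819 + 0.499) ≈ 2.310063, so M₁ = 2.310063 × 31.1 ≈ 71.843 million.
After the change m₂ = (1 + 0.499) / (0.2 + 0.0819 + 0.499) ≈ 1.919580, so M₂ = 1.919580 × 31.1 ≈ 59.6989 million.
ΔM = M₂ − M₁ = 59.6989 − 71.843 = -12.1441 million.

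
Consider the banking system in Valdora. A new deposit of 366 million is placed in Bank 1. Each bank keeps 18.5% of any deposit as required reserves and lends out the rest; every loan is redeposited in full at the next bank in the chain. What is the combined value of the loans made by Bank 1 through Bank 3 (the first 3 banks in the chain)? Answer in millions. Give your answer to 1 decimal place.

Bank i lends (1 − rr)^i of the original deposit: Bank 1 lends 366·0.8150 = 298.2900, Bank 2 lends 366·0.8150² ≈ 243.1063, and so on.
Summing a geometric series: total = 366·[0.8150·(1 − 0.8150^3) / (1 − 0.8150)] ≈ 739.5280 million.

739.5 million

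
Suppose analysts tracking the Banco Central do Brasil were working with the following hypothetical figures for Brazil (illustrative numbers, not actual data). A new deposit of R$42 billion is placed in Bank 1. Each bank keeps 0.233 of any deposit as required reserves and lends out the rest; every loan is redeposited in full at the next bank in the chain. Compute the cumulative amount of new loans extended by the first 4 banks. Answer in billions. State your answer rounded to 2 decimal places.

R$90.41 billion

Bank i lends (1 − rr)^i of the original deposit: Bank 1 lends 42·0.7670 = 32.2140, Bank 2 lends 42·0.7670² ≈ 24.7081, and so on.
Summing a geometric series: total = 42·[0.7670·(1 − 0.7670^4) / (1 − 0.7670)] ≈ 90.4088 billion.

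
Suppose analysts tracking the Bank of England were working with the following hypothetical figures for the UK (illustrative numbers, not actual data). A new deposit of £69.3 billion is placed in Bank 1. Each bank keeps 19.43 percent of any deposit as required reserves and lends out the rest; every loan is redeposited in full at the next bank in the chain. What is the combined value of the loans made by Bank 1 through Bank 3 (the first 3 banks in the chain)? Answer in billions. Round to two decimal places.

£137.07 billion

Bank i lends (1 − rr)^i of the original deposit: Bank 1 lends 69.3·0.8057 ≈ 55.8350, Bank 2 lends 69.3·0.8057² ≈ 44.9863, and so on.
Summing a geometric series: total = 69.3·[0.8057·(1 − 0.8057^3) / (1 − 0.8057)] ≈ 137.0667 billion.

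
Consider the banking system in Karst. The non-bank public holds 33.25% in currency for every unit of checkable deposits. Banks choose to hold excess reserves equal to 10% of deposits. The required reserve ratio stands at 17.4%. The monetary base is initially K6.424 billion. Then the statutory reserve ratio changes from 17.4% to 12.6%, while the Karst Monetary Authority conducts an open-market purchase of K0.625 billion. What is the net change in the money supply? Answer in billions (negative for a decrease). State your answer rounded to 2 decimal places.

Before: m₁ = (1 + 0.3325) / (0.174 + 0.1 + 0.3325) ≈ 2.1970, MB₁ = 6.424, so M₁ = 2.1970 × 6.424 ≈ 14.1135 billion.
After: m₂ = (1 + 0.3325) / (0.126 + 0.1 + 0.3325) ≈ 2.3859, MB₂ = 6.424 + 0.625 = 7.049, so M₂ = 2.3859 × 7.049 ≈ 16.8182 billion.
ΔM = M₂ − M₁ = 16.8182 − 14.1135 = 2.7047 billion.

K2.70 billion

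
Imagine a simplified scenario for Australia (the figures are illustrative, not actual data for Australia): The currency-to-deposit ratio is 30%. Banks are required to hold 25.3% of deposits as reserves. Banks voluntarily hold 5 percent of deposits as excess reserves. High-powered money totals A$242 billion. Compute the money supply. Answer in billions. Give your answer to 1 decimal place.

A$521.7 billion

The money multiplier is m = (1 + c) / (rr + e + c) = (1 + 0.3) / (0.253 + 0.05 + 0.3) ≈ 2.15589.
So M = m × MB = 2.15589 × 242 ≈ 521.7254 billion.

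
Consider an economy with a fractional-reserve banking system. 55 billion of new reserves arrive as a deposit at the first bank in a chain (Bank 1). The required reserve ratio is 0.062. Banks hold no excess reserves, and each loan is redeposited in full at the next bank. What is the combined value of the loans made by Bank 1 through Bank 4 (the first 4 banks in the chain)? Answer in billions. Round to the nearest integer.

188 billion

Bank i lends (1 − rr)^i of the original deposit: Bank 1 lends 55·0.9380 = 51.5900, Bank 2 lends 55·0.9380² ≈ 48.3914, and so on.
Summing a geometric series: total = 55·[0.9380·(1 − 0.9380^4) / (1 − 0.9380)] ≈ 187.9495 billion.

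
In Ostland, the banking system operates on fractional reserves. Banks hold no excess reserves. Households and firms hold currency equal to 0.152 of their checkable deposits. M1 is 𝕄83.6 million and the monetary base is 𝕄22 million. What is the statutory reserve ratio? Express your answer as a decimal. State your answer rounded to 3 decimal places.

0.151

Using m = M/MB = 83.6/22 = 3.800000. Since m = (1 + c)/(c + rr + e), the denominator satisfies c + rr + e = (1 + c)/m = (1 + 0.152) / 3.800000 ≈ 0.303158.
With c = 0.152 and e = 0, the statutory reserve ratio is 0.303158 − 0.152 − 0 = 0.151158.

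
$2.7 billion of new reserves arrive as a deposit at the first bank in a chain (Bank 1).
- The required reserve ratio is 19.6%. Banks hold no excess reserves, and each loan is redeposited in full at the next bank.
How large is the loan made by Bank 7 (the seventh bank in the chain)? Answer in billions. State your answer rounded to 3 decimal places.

$0.586 billion

Each bank lends a fraction (1 − rr) = 0.8040 of the deposit it receives, so Bank 7 receives 2.7·0.8040^6 and lends 2.7·0.8040^7 ≈ 0.5863 billion.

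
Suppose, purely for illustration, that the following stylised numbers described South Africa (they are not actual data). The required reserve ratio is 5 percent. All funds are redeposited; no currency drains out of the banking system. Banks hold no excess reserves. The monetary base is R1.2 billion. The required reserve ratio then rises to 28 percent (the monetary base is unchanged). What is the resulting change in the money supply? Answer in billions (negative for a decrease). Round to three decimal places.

Initially m₁ = 1 / (0.05) = 20, so M₁ = 20 × 1.2 = 24 billion.
After the change m₂ = 1 / (0.28) ≈ 3.57143, so M₂ = 3.57143 × 1.2 ≈ 4.2857 billion.
ΔM = M₂ − M₁ = 4.2857 − 24 = -19.7143 billion.

-19.714 billion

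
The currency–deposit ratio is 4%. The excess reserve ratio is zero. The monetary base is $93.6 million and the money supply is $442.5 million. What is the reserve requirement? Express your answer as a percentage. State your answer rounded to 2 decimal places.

Using m = M/MB = 442.5/93.6 ≈ 4.727564. Since m = (1 + c)/(c + rr + e), the denominator satisfies c + rr + e = (1 + c)/m = (1 + 0.04) / 4.727564 ≈ 0.219986.
With c = 0.04 and e = 0, the reserve requirement is 0.219986 − 0.04 − 0 = 0.179986.

18.00%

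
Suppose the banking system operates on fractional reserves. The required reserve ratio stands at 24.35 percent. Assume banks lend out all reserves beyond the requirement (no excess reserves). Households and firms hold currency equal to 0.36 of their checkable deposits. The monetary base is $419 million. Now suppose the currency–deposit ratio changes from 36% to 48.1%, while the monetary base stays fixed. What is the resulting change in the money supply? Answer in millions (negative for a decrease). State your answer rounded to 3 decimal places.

-87.719 million

Initially m₁ = (1 + 0.36) / (0.2435 + 0.36) ≈ 2.2535211, so M₁ = 2.2535211 × 419 ≈ 944.2253 million.
After the change m₂ = (1 + 0.481) / (0.2435 + 0.481) ≈ 2.0441684, so M₂ = 2.0441684 × 419 ≈ 856.5066 million.
ΔM = M₂ − M₁ = 856.5066 − 944.2253 = -87.7187 million.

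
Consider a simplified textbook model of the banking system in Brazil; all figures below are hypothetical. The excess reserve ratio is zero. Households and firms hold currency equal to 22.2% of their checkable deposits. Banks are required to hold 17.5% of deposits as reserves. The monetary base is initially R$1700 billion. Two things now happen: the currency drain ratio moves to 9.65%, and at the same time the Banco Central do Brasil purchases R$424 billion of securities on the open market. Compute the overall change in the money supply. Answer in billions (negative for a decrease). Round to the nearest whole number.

Before: m₁ = (1 + 0.222) / (0.175 + 0.222) ≈ 3.07809, MB₁ = 1700, so M₁ = 3.07809 × 1700 = 5232.753 billion.
After: m₂ = (1 + 0.0965) / (0.175 + 0.0965) ≈ 4.03867, MB₂ = 1700 + 424 = 2124, so M₂ = 4.03867 × 2124 ≈ 8578.1351 billion.
ΔM = M₂ − M₁ = 8578.1351 − 5232.753 = 3345.3821 billion.

R$3345 billion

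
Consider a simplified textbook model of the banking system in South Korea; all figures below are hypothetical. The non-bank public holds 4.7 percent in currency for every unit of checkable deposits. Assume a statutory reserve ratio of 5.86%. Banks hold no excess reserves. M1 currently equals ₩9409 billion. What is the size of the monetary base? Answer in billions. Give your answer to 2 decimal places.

₩948.99 billion

The money multiplier is m = (1 + c) / (rr + c) = (1 + 0.047) / (0.0586 + 0.047) ≈ 9.9147727.
MB = M / m = 9409 / 9.9147727 ≈ 948.988 billion.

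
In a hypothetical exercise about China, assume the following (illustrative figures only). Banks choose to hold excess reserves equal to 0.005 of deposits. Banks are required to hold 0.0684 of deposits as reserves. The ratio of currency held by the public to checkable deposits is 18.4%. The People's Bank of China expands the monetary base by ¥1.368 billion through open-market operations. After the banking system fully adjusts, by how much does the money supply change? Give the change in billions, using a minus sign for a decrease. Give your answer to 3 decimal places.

¥6.293 billion

The money multiplier is m = (1 + c) / (rr + e + c) = (1 + 0.184) / (0.0684 + 0.005 + 0.184) ≈ 4.59984.
The purchase adds 1.368 billion of base, so ΔM = m × ΔMB = 4.59984 × (+1.368) ≈ 6.2926 billion.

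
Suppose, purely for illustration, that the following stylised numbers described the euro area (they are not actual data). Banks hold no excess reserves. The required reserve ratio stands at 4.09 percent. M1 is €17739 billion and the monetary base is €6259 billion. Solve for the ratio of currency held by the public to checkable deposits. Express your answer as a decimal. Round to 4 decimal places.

Using m = M/MB = 17739/6259 ≈ 2.834159. From m = (1 + c)/(c + rr + e), rearranging gives 1 + c = m·(c + rr + e), so c·(1 − m) = m·(rr + e) − 1.
Hence c = [m·(rr + e) − 1]/(1 − m) = [2.834159 × (0.0409 + 0) − 1] / (1 − 2.834159) ≈ 0.482010.

0.4820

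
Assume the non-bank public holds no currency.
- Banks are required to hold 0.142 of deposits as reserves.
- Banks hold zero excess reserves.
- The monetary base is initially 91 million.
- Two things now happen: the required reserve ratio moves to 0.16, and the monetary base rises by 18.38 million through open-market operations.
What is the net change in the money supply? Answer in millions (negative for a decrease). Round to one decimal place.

Before: m₁ = 1 / (0.142) ≈ 7.04225, MB₁ = 91, so M₁ = 7.04225 × 91 ≈ 640.8447 million.
After: m₂ = 1 / (0.16) = 6.25, MB₂ = 91 + 18.38 = 109.38, so M₂ = 6.25 × 109.38 = 683.625 million.
ΔM = M₂ − M₁ = 683.625 − 640.8447 = 42.7803 million.

42.8 million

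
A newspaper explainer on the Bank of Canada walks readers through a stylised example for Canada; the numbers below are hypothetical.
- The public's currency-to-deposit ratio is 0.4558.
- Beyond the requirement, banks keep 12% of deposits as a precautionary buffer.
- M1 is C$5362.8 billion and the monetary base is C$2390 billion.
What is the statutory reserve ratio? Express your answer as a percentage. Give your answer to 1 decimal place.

Using m = M/MB = 5362.8/2390 ≈ 2.243849. Since m = (1 + c)/(c + rr + e), the denominator satisfies c + rr + e = (1 + c)/m = (1 + 0.4558) / 2.243849 ≈ 0.648796.
With c = 0.4558 and e = 0.12, the statutory reserve ratio is 0.648796 − 0.4558 − 0.12 = 0.072996.

7.3%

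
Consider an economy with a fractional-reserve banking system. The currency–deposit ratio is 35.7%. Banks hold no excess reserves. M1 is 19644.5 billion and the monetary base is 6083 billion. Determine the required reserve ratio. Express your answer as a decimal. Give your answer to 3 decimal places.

Using m = M/MB = 19644.5/6083 ≈ 3.229410. Since m = (1 + c)/(c + rr + e), the denominator satisfies c + rr + e = (1 + c)/m = (1 + 0.357) / 3.229410 ≈ 0.420201.
With c = 0.357 and e = 0, the required reserve ratio is 0.420201 − 0.357 − 0 = 0.063201.

0.063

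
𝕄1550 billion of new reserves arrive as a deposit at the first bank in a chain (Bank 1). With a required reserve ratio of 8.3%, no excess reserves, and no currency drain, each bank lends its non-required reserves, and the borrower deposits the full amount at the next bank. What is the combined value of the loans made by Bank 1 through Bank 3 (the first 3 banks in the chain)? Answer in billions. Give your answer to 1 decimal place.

Bank i lends (1 − rr)^i of the original deposit: Bank 1 lends 1550·0.9170 = 1421.3500, Bank 2 lends 1550·0.9170² ≈ 1303.3780, and so on.
Summing a geometric series: total = 1550·[0.9170·(1 − 0.9170^3) / (1 − 0.9170)] ≈ 3919.9255 billion.

𝕄3919.9 billion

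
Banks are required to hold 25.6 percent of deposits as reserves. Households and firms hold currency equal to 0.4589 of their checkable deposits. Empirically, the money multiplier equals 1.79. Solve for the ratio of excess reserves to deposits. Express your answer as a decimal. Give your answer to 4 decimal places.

Using m = 1.79. Since m = (1 + c)/(c + rr + e), the denominator satisfies c + rr + e = (1 + c)/m = (1 + 0.4589) / 1.79 ≈ 0.815028.
With c = 0.4589 and rr = 0.256, the ratio of excess reserves to deposits is 0.815028 − 0.4589 − 0.256 = 0.100128.

0.1001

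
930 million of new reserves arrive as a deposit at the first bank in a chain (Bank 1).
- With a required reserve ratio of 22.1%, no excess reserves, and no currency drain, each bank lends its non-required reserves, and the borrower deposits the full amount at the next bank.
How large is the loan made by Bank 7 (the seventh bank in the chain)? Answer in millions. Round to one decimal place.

Each bank lends a fraction (1 − rr) = 0.7790 of the deposit it receives, so Bank 7 receives 930·0.7790^6 and lends 930·0.7790^7 ≈ 161.8994 million.

161.9 million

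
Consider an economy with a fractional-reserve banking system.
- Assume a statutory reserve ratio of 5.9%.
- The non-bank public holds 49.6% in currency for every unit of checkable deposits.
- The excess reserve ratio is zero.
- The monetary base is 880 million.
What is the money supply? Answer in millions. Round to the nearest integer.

2372 million

The money multiplier is m = (1 + c) / (rr + c) = (1 + 0.496) / (0.059 + 0.496) ≈ 2.6955.
So M = m × MB = 2.6955 × 880 = 2372.04 million.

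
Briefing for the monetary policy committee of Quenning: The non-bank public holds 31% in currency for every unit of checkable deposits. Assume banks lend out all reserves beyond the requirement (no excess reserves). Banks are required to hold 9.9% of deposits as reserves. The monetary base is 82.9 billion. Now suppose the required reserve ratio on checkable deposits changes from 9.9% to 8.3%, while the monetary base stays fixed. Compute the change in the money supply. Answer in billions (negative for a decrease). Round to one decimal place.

10.8 billion

Initially m₁ = (1 + 0.31) / (0.099 + 0.31) ≈ 3.2029, so M₁ = 3.2029 × 82.9 ≈ 265.5204 billion.
After the change m₂ = (1 + 0.31) / (0.083 + 0.31) ≈ 3.3333, so M₂ = 3.3333 × 82.9 ≈ 276.3306 billion.
ΔM = M₂ − M₁ = 276.3306 − 265.5204 = 10.8102 billion.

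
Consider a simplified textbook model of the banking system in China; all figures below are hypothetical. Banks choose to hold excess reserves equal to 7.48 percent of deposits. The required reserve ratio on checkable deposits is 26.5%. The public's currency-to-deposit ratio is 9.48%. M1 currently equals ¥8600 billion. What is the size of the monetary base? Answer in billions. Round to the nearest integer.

The money multiplier is m = (1 + c) / (rr + e + c) = (1 + 0.0948) / (0.265 + 0.0748 + 0.0948) ≈ 2.51910.
MB = M / m = 8600 / 2.51910 ≈ 3413.9177 billion.

¥3414 billion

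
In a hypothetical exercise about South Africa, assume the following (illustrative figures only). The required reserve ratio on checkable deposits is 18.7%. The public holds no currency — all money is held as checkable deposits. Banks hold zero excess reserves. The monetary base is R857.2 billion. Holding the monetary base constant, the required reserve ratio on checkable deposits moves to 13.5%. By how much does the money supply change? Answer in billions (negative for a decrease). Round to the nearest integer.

R1766 billion

Initially m₁ = 1 / (0.187) ≈ 5.3476, so M₁ = 5.3476 × 857.2 ≈ 4583.9627 billion.
After the change m₂ = 1 / (0.135) ≈ 7.4074, so M₂ = 7.4074 × 857.2 ≈ 6349.6233 billion.
ΔM = M₂ − M₁ = 6349.6233 − 4583.9627 = 1765.6606 billion.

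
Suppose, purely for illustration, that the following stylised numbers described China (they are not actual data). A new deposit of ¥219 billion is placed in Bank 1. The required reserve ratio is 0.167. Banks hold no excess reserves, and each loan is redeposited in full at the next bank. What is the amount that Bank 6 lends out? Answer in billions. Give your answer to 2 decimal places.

¥73.17 billion

Each bank lends a fraction (1 − rr) = 0.8330 of the deposit it receives, so Bank 6 receives 219·0.8330^5 and lends 219·0.8330^6 ≈ 73.1668 billion.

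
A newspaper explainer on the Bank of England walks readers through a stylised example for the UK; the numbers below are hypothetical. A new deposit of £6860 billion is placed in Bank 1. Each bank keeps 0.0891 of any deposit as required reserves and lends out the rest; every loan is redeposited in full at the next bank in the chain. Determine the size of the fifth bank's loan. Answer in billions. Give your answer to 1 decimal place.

Each bank lends a fraction (1 − rr) = 0.9109 of the deposit it receives, so Bank 5 receives 6860·0.9109^4 and lends 6860·0.9109^5 ≈ 4302.0715 billion.

£4302.1 billion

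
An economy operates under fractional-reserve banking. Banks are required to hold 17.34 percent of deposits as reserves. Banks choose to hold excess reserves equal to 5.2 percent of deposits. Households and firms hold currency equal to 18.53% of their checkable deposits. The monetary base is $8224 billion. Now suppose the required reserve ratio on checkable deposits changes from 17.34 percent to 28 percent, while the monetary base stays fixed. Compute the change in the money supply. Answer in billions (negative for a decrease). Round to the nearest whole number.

Initially m₁ = (1 + 0.1853) / (0.1734 + 0.052 + 0.1853) ≈ 2.88605, so M₁ = 2.88605 × 8224 = 23734.8752 billion.
After the change m₂ = (1 + 0.1853) / (0.28 + 0.052 + 0.1853) ≈ 2.29132, so M₂ = 2.29132 × 8224 ≈ 18843.8157 billion.
ΔM = M₂ − M₁ = 18843.8157 − 23734.8752 = -4891.0595 billion.

-4891 billion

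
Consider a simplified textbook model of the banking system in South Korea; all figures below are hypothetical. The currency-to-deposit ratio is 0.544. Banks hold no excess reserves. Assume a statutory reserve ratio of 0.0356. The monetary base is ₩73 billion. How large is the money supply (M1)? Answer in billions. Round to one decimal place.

The money multiplier is m = (1 + c) / (rr + c) = (1 + 0.544) / (0.0356 + 0.544) ≈ 2.6639.
So M = m × MB = 2.6639 × 73 = 194.4647 billion.

₩194.5 billion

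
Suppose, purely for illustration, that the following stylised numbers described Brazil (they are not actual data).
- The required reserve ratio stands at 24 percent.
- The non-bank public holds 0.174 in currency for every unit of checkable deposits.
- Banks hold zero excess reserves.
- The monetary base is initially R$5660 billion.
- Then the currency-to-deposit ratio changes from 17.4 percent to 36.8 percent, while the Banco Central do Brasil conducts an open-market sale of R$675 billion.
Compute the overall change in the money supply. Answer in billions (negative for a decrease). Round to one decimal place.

Before: m₁ = (1 + 0.174) / (0.24 + 0.174) ≈ 2.835749, MB₁ = 5660, so M₁ = 2.835749 × 5660 ≈ 16050.3393 billion.
After: m₂ = (1 + 0.368) / (0.24 + 0.368) = 2.25, MB₂ = 5660 − 675 = 4985, so M₂ = 2.25 × 4985 = 11216.25 billion.
ΔM = M₂ − M₁ = 11216.25 − 16050.3393 = -4834.0893 billion.

-4834.1 billion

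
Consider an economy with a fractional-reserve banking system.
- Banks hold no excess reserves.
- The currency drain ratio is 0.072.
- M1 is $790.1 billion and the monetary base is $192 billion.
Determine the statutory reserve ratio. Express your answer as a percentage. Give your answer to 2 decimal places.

Using m = M/MB = 790.1/192 ≈ 4.115104. Since m = (1 + c)/(c + rr + e), the denominator satisfies c + rr + e = (1 + c)/m = (1 + 0.072) / 4.115104 ≈ 0.260504.
With c = 0.072 and e = 0, the statutory reserve ratio is 0.260504 − 0.072 − 0 = 0.188504.

18.85%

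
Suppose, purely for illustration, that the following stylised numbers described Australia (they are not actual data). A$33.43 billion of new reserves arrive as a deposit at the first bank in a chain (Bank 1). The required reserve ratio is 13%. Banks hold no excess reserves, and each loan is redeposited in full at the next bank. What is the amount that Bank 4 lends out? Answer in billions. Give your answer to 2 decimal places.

Each bank lends a fraction (1 − rr) = 0.8700 of the deposit it receives, so Bank 4 receives 33.43·0.8700^3 and lends 33.43·0.8700^4 ≈ 19.1520 billion.

A$19.15 billion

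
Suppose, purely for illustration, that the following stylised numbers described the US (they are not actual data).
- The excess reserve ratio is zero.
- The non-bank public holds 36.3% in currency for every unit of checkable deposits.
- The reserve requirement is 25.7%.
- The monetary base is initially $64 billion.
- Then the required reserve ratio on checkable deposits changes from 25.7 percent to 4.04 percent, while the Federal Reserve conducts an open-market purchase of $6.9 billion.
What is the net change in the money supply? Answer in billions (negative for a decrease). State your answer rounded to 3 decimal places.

$98.859 billion

Before: m₁ = (1 + 0.363) / (0.257 + 0.363) ≈ 2.198387, MB₁ = 64, so M₁ = 2.198387 × 64 ≈ 140.6968 billion.
After: m₂ = (1 + 0.363) / (0.0404 + 0.363) ≈ 3.378780, MB₂ = 64 + 6.9 = 70.9, so M₂ = 3.378780 × 70.9 ≈ 239.5555 billion.
ΔM = M₂ − M₁ = 239.5555 − 140.6968 = 98.8587 billion.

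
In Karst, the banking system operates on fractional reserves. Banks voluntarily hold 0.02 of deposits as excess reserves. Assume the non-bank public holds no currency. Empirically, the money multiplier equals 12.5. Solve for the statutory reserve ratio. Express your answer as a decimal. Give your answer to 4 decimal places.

0.0600

Using m = 12.5. Since m = (1 + c)/(c + rr + e), the denominator satisfies c + rr + e = (1 + c)/m = (1 + 0) / 12.5 = 0.080000.
With c = 0 and e = 0.02, the statutory reserve ratio is 0.080000 − 0 − 0.02 = 0.06.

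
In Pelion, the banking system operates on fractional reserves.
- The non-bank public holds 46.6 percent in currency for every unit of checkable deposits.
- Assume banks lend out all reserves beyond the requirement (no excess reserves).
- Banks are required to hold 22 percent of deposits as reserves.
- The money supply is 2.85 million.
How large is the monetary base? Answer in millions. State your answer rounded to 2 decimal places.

The money multiplier is m = (1 + c) / (rr + c) = (1 + 0.466) / (0.22 + 0.466) ≈ 2.1370.
MB = M / m = 2.85 / 2.1370 ≈ 1.3336 million.

1.33 million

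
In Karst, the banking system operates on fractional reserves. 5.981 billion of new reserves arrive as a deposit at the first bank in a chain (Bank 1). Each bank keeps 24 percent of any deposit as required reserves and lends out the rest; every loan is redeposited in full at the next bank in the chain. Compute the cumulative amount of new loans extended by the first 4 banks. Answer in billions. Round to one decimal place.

Bank i lends (1 − rr)^i of the original deposit: Bank 1 lends 5.981·0.7600 ≈ 4.5456, Bank 2 lends 5.981·0.7600² ≈ 3.4546, and so on.
Summing a geometric series: total = 5.981·[0.7600·(1 − 0.7600^4) / (1 − 0.7600)] ≈ 12.6211 billion.

12.6 billion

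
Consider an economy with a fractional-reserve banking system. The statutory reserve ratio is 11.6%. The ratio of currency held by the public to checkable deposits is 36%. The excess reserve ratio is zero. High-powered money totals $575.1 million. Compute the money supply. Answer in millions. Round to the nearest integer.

The money multiplier is m = (1 + c) / (rr + c) = (1 + 0.36) / (0.116 + 0.36) ≈ 2.8571.
So M = m × MB = 2.8571 × 575.1 ≈ 1643.1182 million.

$1643 million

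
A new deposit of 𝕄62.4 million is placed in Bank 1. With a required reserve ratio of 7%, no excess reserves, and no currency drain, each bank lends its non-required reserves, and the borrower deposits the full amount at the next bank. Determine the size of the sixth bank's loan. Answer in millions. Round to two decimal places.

Each bank lends a fraction (1 − rr) = 0.9300 of the deposit it receives, so Bank 6 receives 62.4·0.9300^5 and lends 62.4·0.9300^6 ≈ 40.3722 million.

𝕄40.37 million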